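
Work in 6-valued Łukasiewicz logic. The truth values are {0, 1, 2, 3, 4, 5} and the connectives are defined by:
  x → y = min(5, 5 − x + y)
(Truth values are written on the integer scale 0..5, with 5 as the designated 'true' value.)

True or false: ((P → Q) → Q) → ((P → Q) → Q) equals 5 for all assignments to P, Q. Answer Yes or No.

Yes

At P = 3, Q = 4, for instance:
P → Q = 3 → 4 = 5
(P → Q) → Q = 5 → 4 = 4
((P → Q) → Q) → ((P → Q) → Q) = 4 → 4 = 5
and checking the remaining 35 assignments likewise gives ≥ 5 in every case.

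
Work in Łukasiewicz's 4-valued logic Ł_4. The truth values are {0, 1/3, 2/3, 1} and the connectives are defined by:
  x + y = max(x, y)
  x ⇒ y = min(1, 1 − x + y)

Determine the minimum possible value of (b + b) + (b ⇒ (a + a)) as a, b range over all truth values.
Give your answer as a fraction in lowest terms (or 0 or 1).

2/3

Take a = 0, b = 1/3:
b + b = 1/3 + 1/3 = 1/3
a + a = 0 + 0 = 0
b ⇒ (a + a) = 1/3 ⇒ 0 = 2/3
(b + b) + (b ⇒ (a + a)) = 1/3 + 2/3 = 2/3
No assignment yields a value below 2/3, so this is the minimum.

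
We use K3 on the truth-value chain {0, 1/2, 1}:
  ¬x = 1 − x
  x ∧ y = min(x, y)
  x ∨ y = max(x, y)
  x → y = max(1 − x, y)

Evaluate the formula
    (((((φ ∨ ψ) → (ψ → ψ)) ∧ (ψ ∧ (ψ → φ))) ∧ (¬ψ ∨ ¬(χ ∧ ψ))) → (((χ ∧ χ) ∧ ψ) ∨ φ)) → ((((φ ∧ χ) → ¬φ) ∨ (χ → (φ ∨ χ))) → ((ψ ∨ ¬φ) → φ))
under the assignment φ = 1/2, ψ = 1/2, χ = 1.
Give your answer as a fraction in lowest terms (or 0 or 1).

φ ∨ ψ = 1/2 ∨ 1/2 = 1/2
ψ → ψ = 1/2 → 1/2 = 1/2
(φ ∨ ψ) → (ψ → ψ) = 1/2 → 1/2 = 1/2
ψ → φ = 1/2 → 1/2 = 1/2
ψ ∧ (ψ → φ) = 1/2 ∧ 1/2 = 1/2
((φ ∨ ψ) → (ψ → ψ)) ∧ (ψ ∧ (ψ → φ)) = 1/2 ∧ 1/2 = 1/2
¬ψ = ¬1/2 = 1/2
χ ∧ ψ = 1 ∧ 1/2 = 1/2
¬(χ ∧ ψ) = ¬1/2 = 1/2
¬ψ ∨ ¬(χ ∧ ψ) = 1/2 ∨ 1/2 = 1/2
(((φ ∨ ψ) → (ψ → ψ)) ∧ (ψ ∧ (ψ → φ))) ∧ (¬ψ ∨ ¬(χ ∧ ψ)) = 1/2 ∧ 1/2 = 1/2
χ ∧ χ = 1 ∧ 1 = 1
(χ ∧ χ) ∧ ψ = 1 ∧ 1/2 = 1/2
((χ ∧ χ) ∧ ψ) ∨ φ = 1/2 ∨ 1/2 = 1/2
((((φ ∨ ψ) → (ψ → ψ)) ∧ (ψ ∧ (ψ → φ))) ∧ (¬ψ ∨ ¬(χ ∧ ψ))) → (((χ ∧ χ) ∧ ψ) ∨ φ) = 1/2 → 1/2 = 1/2
φ ∧ χ = 1/2 ∧ 1 = 1/2
¬φ = ¬1/2 = 1/2
(φ ∧ χ) → ¬φ = 1/2 → 1/2 = 1/2
φ ∨ χ = 1/2 ∨ 1 = 1
χ → (φ ∨ χ) = 1 → 1 = 1
((φ ∧ χ) → ¬φ) ∨ (χ → (φ ∨ χ)) = 1/2 ∨ 1 = 1
¬φ = ¬1/2 = 1/2
ψ ∨ ¬φ = 1/2 ∨ 1/2 = 1/2
(ψ ∨ ¬φ) → φ = 1/2 → 1/2 = 1/2
(((φ ∧ χ) → ¬φ) ∨ (χ → (φ ∨ χ))) → ((ψ ∨ ¬φ) → φ) = 1 → 1/2 = 1/2
(((((φ ∨ ψ) → (ψ → ψ)) ∧ (ψ ∧ (ψ → φ))) ∧ (¬ψ ∨ ¬(χ ∧ ψ))) → (((χ ∧ χ) ∧ ψ) ∨ φ)) → ((((φ ∧ χ) → ¬φ) ∨ (χ → (φ ∨ χ))) → ((ψ ∨ ¬φ) → φ)) = 1/2 → 1/2 = 1/2

1/2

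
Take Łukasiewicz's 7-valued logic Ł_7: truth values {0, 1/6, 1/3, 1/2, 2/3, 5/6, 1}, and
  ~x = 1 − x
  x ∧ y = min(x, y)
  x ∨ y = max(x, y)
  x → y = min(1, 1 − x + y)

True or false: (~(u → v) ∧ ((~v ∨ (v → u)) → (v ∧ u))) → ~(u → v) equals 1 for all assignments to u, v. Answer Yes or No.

Yes

At u = 1/3, v = 1/3, for instance:
u → v = 1/3 → 1/3 = 1
~(u → v) = ~1 = 0
~v = ~1/3 = 2/3
v → u = 1/3 → 1/3 = 1
~v ∨ (v → u) = 2/3 ∨ 1 = 1
v ∧ u = 1/3 ∧ 1/3 = 1/3
(~v ∨ (v → u)) → (v ∧ u) = 1 → 1/3 = 1/3
~(u → v) ∧ ((~v ∨ (v → u)) → (v ∧ u)) = 0 ∧ 1/3 = 0
(~(u → v) ∧ ((~v ∨ (v → u)) → (v ∧ u))) → ~(u → v) = 0 → 0 = 1
and checking the remaining 48 assignments likewise gives ≥ 1 in every case.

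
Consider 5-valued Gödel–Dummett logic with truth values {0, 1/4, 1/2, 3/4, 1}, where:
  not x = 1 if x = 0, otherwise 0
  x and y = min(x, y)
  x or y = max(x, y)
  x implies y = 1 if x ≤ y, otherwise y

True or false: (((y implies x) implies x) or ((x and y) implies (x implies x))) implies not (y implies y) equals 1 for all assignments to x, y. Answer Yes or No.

Counterexample: take x = 0, y = 0.
y implies x = 0 implies 0 = 1
(y implies x) implies x = 1 implies 0 = 0
x and y = 0 and 0 = 0
x implies x = 0 implies 0 = 1
(x and y) implies (x implies x) = 0 implies 1 = 1
((y implies x) implies x) or ((x and y) implies (x implies x)) = 0 or 1 = 1
y implies y = 0 implies 0 = 1
not (y implies y) = not 1 = 0
(((y implies x) implies x) or ((x and y) implies (x implies x))) implies not (y implies y) = 1 implies 0 = 0
This gives 0 ≠ 1.

No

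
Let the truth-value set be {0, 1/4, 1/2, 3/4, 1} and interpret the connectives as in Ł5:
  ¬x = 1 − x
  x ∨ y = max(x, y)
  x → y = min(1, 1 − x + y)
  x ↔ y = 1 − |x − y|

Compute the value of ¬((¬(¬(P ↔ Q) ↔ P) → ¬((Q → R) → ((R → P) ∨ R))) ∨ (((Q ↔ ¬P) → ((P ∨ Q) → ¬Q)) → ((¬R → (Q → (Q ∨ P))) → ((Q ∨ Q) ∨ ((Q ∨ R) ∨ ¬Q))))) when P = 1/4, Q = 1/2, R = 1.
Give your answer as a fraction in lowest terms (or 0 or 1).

0

P ↔ Q = 1/4 ↔ 1/2 = 3/4
¬(P ↔ Q) = ¬3/4 = 1/4
¬(P ↔ Q) ↔ P = 1/4 ↔ 1/4 = 1
¬(¬(P ↔ Q) ↔ P) = ¬1 = 0
Q → R = 1/2 → 1 = 1
R → P = 1 → 1/4 = 1/4
(R → P) ∨ R = 1/4 ∨ 1 = 1
(Q → R) → ((R → P) ∨ R) = 1 → 1 = 1
¬((Q → R) → ((R → P) ∨ R)) = ¬1 = 0
¬(¬(P ↔ Q) ↔ P) → ¬((Q → R) → ((R → P) ∨ R)) = 0 → 0 = 1
¬P = ¬1/4 = 3/4
Q ↔ ¬P = 1/2 ↔ 3/4 = 3/4
P ∨ Q = 1/4 ∨ 1/2 = 1/2
¬Q = ¬1/2 = 1/2
(P ∨ Q) → ¬Q = 1/2 → 1/2 = 1
(Q ↔ ¬P) → ((P ∨ Q) → ¬Q) = 3/4 → 1 = 1
¬R = ¬1 = 0
Q ∨ P = 1/2 ∨ 1/4 = 1/2
Q → (Q ∨ P) = 1/2 → 1/2 = 1
¬R → (Q → (Q ∨ P)) = 0 → 1 = 1
Q ∨ Q = 1/2 ∨ 1/2 = 1/2
Q ∨ R = 1/2 ∨ 1 = 1
¬Q = ¬1/2 = 1/2
(Q ∨ R) ∨ ¬Q = 1 ∨ 1/2 = 1
(Q ∨ Q) ∨ ((Q ∨ R) ∨ ¬Q) = 1/2 ∨ 1 = 1
(¬R → (Q → (Q ∨ P))) → ((Q ∨ Q) ∨ ((Q ∨ R) ∨ ¬Q)) = 1 → 1 = 1
((Q ↔ ¬P) → ((P ∨ Q) → ¬Q)) → ((¬R → (Q → (Q ∨ P))) → ((Q ∨ Q) ∨ ((Q ∨ R) ∨ ¬Q))) = 1 → 1 = 1
(¬(¬(P ↔ Q) ↔ P) → ¬((Q → R) → ((R → P) ∨ R))) ∨ (((Q ↔ ¬P) → ((P ∨ Q) → ¬Q)) → ((¬R → (Q → (Q ∨ P))) → ((Q ∨ Q) ∨ ((Q ∨ R) ∨ ¬Q)))) = 1 ∨ 1 = 1
¬((¬(¬(P ↔ Q) ↔ P) → ¬((Q → R) → ((R → P) ∨ R))) ∨ (((Q ↔ ¬P) → ((P ∨ Q) → ¬Q)) → ((¬R → (Q → (Q ∨ P))) → ((Q ∨ Q) ∨ ((Q ∨ R) ∨ ¬Q))))) = ¬1 = 0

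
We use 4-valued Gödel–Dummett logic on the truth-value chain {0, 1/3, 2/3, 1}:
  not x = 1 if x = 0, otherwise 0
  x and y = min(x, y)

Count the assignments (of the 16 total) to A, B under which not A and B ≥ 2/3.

2

A = 0, B = 0 ↦ 0  <
A = 0, B = 1/3 ↦ 1/3  <
A = 0, B = 2/3 ↦ 2/3  ≥
A = 0, B = 1 ↦ 1  ≥
A = 1/3, B = 0 ↦ 0  <
A = 1/3, B = 1/3 ↦ 0  <
A = 1/3, B = 2/3 ↦ 0  <
A = 1/3, B = 1 ↦ 0  <
A = 2/3, B = 0 ↦ 0  <
A = 2/3, B = 1/3 ↦ 0  <
A = 2/3, B = 2/3 ↦ 0  <
A = 2/3, B = 1 ↦ 0  <
A = 1, B = 0 ↦ 0  <
A = 1, B = 1/3 ↦ 0  <
A = 1, B = 2/3 ↦ 0  <
A = 1, B = 1 ↦ 0  <
So 2 of the 16 assignments meet the threshold.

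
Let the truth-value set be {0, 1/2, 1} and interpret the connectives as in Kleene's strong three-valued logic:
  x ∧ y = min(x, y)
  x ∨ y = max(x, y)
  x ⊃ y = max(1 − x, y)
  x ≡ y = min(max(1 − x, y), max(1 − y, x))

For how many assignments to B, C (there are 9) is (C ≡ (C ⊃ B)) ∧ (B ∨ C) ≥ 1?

1

B = 0, C = 0 ↦ 0  <
B = 0, C = 1/2 ↦ 1/2  <
B = 0, C = 1 ↦ 0  <
B = 1/2, C = 0 ↦ 0  <
B = 1/2, C = 1/2 ↦ 1/2  <
B = 1/2, C = 1 ↦ 1/2  <
B = 1, C = 0 ↦ 0  <
B = 1, C = 1/2 ↦ 1/2  <
B = 1, C = 1 ↦ 1  ≥
So 1 of the 9 assignments meets the threshold.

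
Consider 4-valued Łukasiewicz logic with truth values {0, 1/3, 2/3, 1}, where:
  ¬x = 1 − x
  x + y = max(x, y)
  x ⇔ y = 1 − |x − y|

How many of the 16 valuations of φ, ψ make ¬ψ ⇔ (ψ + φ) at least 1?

2

φ = 0, ψ = 0 ↦ 0  <
φ = 0, ψ = 1/3 ↦ 2/3  <
φ = 0, ψ = 2/3 ↦ 2/3  <
φ = 0, ψ = 1 ↦ 0  <
φ = 1/3, ψ = 0 ↦ 1/3  <
φ = 1/3, ψ = 1/3 ↦ 2/3  <
φ = 1/3, ψ = 2/3 ↦ 2/3  <
φ = 1/3, ψ = 1 ↦ 0  <
φ = 2/3, ψ = 0 ↦ 2/3  <
φ = 2/3, ψ = 1/3 ↦ 1  ≥
φ = 2/3, ψ = 2/3 ↦ 2/3  <
φ = 2/3, ψ = 1 ↦ 0  <
φ = 1, ψ = 0 ↦ 1  ≥
φ = 1, ψ = 1/3 ↦ 2/3  <
φ = 1, ψ = 2/3 ↦ 1/3  <
φ = 1, ψ = 1 ↦ 0  <
So 2 of the 16 assignments meet the threshold.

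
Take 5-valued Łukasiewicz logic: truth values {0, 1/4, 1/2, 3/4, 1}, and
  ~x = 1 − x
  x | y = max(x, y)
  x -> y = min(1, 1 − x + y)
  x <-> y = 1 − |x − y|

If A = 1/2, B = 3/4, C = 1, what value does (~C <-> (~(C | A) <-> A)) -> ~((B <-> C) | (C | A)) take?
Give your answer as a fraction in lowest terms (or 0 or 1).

~C = ~1 = 0
C | A = 1 | 1/2 = 1
~(C | A) = ~1 = 0
~(C | A) <-> A = 0 <-> 1/2 = 1/2
~C <-> (~(C | A) <-> A) = 0 <-> 1/2 = 1/2
B <-> C = 3/4 <-> 1 = 3/4
C | A = 1 | 1/2 = 1
(B <-> C) | (C | A) = 3/4 | 1 = 1
~((B <-> C) | (C | A)) = ~1 = 0
(~C <-> (~(C | A) <-> A)) -> ~((B <-> C) | (C | A)) = 1/2 -> 0 = 1/2

1/2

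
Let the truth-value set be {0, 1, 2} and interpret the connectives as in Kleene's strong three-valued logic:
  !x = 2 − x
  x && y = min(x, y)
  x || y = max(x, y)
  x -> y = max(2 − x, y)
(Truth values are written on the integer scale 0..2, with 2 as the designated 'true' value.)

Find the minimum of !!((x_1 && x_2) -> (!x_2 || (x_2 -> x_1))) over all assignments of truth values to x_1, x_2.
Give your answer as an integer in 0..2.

Take x_1 = 1, x_2 = 1:
x_1 && x_2 = 1 && 1 = 1
!x_2 = !1 = 1
x_2 -> x_1 = 1 -> 1 = 1
!x_2 || (x_2 -> x_1) = 1 || 1 = 1
(x_1 && x_2) -> (!x_2 || (x_2 -> x_1)) = 1 -> 1 = 1
!((x_1 && x_2) -> (!x_2 || (x_2 -> x_1))) = !1 = 1
!!((x_1 && x_2) -> (!x_2 || (x_2 -> x_1))) = !1 = 1
No assignment yields a value below 1, so this is the minimum.

1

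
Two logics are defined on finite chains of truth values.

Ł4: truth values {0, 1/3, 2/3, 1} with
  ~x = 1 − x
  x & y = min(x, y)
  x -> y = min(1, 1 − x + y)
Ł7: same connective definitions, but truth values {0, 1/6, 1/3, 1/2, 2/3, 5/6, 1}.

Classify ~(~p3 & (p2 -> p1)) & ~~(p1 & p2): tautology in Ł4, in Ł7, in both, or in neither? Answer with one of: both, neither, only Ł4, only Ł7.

neither

In Ł4: at p1 = 0, p2 = 0, p3 = 0 the value is 0 — not a tautology.
In Ł7: at p1 = 0, p2 = 0, p3 = 0 the value is 0 — not a tautology.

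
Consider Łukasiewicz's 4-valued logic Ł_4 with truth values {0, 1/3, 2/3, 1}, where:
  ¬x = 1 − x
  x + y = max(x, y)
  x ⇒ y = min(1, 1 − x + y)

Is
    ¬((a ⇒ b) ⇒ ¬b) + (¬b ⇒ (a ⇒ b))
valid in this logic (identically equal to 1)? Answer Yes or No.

No

Counterexample: take a = 1/3, b = 0.
a ⇒ b = 1/3 ⇒ 0 = 2/3
¬b = ¬0 = 1
(a ⇒ b) ⇒ ¬b = 2/3 ⇒ 1 = 1
¬((a ⇒ b) ⇒ ¬b) = ¬1 = 0
¬b ⇒ (a ⇒ b) = 1 ⇒ 2/3 = 2/3
¬((a ⇒ b) ⇒ ¬b) + (¬b ⇒ (a ⇒ b)) = 0 + 2/3 = 2/3
This gives 2/3 ≠ 1.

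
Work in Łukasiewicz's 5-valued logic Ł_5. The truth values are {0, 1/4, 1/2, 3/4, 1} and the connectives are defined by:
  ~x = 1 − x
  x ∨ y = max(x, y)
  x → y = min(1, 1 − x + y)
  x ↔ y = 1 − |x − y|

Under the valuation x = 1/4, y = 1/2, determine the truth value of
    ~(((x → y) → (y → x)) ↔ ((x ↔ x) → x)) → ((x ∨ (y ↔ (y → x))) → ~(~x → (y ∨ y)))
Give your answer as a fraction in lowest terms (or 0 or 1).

x → y = 1/4 → 1/2 = 1
y → x = 1/2 → 1/4 = 3/4
(x → y) → (y → x) = 1 → 3/4 = 3/4
x ↔ x = 1/4 ↔ 1/4 = 1
(x ↔ x) → x = 1 → 1/4 = 1/4
((x → y) → (y → x)) ↔ ((x ↔ x) → x) = 3/4 ↔ 1/4 = 1/2
~(((x → y) → (y → x)) ↔ ((x ↔ x) → x)) = ~1/2 = 1/2
y → x = 1/2 → 1/4 = 3/4
y ↔ (y → x) = 1/2 ↔ 3/4 = 3/4
x ∨ (y ↔ (y → x)) = 1/4 ∨ 3/4 = 3/4
~x = ~1/4 = 3/4
y ∨ y = 1/2 ∨ 1/2 = 1/2
~x → (y ∨ y) = 3/4 → 1/2 = 3/4
~(~x → (y ∨ y)) = ~3/4 = 1/4
(x ∨ (y ↔ (y → x))) → ~(~x → (y ∨ y)) = 3/4 → 1/4 = 1/2
~(((x → y) → (y → x)) ↔ ((x ↔ x) → x)) → ((x ∨ (y ↔ (y → x))) → ~(~x → (y ∨ y))) = 1/2 → 1/2 = 1

1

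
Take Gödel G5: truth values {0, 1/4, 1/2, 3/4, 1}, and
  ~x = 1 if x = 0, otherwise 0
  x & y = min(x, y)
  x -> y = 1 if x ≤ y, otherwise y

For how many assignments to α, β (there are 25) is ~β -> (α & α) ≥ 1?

value 1: 21 assignments (counts)
value 3/4: 1 assignment
value 1/2: 1 assignment
value 1/4: 1 assignment
value 0: 1 assignment
So 21 of the 25 assignments meet the threshold.

21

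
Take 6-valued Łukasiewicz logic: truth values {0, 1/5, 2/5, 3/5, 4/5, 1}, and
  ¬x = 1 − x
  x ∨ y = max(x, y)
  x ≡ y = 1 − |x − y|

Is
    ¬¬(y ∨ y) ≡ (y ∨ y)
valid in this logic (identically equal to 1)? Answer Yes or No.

y = 0 ↦ 1
y = 1/5 ↦ 1
y = 2/5 ↦ 1
y = 3/5 ↦ 1
y = 4/5 ↦ 1
y = 1 ↦ 1
Every assignment gives a value ≥ 1.

Yes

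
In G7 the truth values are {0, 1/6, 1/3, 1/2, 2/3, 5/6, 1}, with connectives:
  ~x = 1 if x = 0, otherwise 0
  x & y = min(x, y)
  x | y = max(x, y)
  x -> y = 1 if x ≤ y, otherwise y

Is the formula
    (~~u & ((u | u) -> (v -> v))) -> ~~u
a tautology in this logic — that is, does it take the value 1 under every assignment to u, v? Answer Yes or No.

At u = 1/2, v = 5/6, for instance:
~u = ~1/2 = 0
~~u = ~0 = 1
u | u = 1/2 | 1/2 = 1/2
v -> v = 5/6 -> 5/6 = 1
(u | u) -> (v -> v) = 1/2 -> 1 = 1
~~u & ((u | u) -> (v -> v)) = 1 & 1 = 1
(~~u & ((u | u) -> (v -> v))) -> ~~u = 1 -> 1 = 1
and checking the remaining 48 assignments likewise gives ≥ 1 in every case.

Yes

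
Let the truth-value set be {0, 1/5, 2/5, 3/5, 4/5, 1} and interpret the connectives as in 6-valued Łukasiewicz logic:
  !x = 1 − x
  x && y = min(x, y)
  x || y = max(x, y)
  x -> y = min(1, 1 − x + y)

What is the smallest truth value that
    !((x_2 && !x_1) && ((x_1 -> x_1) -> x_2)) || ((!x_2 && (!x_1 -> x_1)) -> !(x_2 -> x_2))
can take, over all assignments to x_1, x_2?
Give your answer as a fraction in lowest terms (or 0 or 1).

3/5

Take x_1 = 1/5, x_2 = 2/5:
!x_1 = !1/5 = 4/5
x_2 && !x_1 = 2/5 && 4/5 = 2/5
x_1 -> x_1 = 1/5 -> 1/5 = 1
(x_1 -> x_1) -> x_2 = 1 -> 2/5 = 2/5
(x_2 && !x_1) && ((x_1 -> x_1) -> x_2) = 2/5 && 2/5 = 2/5
!((x_2 && !x_1) && ((x_1 -> x_1) -> x_2)) = !2/5 = 3/5
!x_2 = !2/5 = 3/5
!x_1 = !1/5 = 4/5
!x_1 -> x_1 = 4/5 -> 1/5 = 2/5
!x_2 && (!x_1 -> x_1) = 3/5 && 2/5 = 2/5
x_2 -> x_2 = 2/5 -> 2/5 = 1
!(x_2 -> x_2) = !1 = 0
(!x_2 && (!x_1 -> x_1)) -> !(x_2 -> x_2) = 2/5 -> 0 = 3/5
!((x_2 && !x_1) && ((x_1 -> x_1) -> x_2)) || ((!x_2 && (!x_1 -> x_1)) -> !(x_2 -> x_2)) = 3/5 || 3/5 = 3/5
No assignment yields a value below 3/5, so this is the minimum.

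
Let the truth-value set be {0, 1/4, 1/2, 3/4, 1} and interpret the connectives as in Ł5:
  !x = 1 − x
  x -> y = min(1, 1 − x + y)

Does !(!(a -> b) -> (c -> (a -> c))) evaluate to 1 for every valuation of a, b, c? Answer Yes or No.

No

Counterexample: take a = 0, b = 0, c = 0.
a -> b = 0 -> 0 = 1
!(a -> b) = !1 = 0
a -> c = 0 -> 0 = 1
c -> (a -> c) = 0 -> 1 = 1
!(a -> b) -> (c -> (a -> c)) = 0 -> 1 = 1
!(!(a -> b) -> (c -> (a -> c))) = !1 = 0
This gives 0 ≠ 1.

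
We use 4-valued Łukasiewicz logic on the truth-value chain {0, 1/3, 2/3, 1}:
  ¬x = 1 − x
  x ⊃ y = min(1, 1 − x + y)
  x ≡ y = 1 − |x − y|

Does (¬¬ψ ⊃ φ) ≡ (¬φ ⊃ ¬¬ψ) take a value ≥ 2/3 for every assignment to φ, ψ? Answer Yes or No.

Counterexample: take φ = 0, ψ = 0.
¬ψ = ¬0 = 1
¬¬ψ = ¬1 = 0
¬¬ψ ⊃ φ = 0 ⊃ 0 = 1
¬φ = ¬0 = 1
¬ψ = ¬0 = 1
¬¬ψ = ¬1 = 0
¬φ ⊃ ¬¬ψ = 1 ⊃ 0 = 0
(¬¬ψ ⊃ φ) ≡ (¬φ ⊃ ¬¬ψ) = 1 ≡ 0 = 0
This gives 0, which is below 2/3.

No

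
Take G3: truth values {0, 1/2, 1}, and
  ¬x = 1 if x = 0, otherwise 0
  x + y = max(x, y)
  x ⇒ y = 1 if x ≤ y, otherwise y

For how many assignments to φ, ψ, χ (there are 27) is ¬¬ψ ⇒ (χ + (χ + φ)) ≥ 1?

19

value 1: 19 assignments (counts)
value 1/2: 6 assignments
value 0: 2 assignments
So 19 of the 27 assignments meet the threshold.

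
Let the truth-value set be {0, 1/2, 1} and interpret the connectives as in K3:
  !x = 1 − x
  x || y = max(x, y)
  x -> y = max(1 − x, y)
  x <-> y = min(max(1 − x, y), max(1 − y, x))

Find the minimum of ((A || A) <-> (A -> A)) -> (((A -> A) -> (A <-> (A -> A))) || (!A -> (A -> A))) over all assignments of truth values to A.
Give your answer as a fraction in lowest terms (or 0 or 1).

1/2

Take A = 1/2:
A || A = 1/2 || 1/2 = 1/2
A -> A = 1/2 -> 1/2 = 1/2
(A || A) <-> (A -> A) = 1/2 <-> 1/2 = 1/2
A -> A = 1/2 -> 1/2 = 1/2
A -> A = 1/2 -> 1/2 = 1/2
A <-> (A -> A) = 1/2 <-> 1/2 = 1/2
(A -> A) -> (A <-> (A -> A)) = 1/2 -> 1/2 = 1/2
!A = !1/2 = 1/2
A -> A = 1/2 -> 1/2 = 1/2
!A -> (A -> A) = 1/2 -> 1/2 = 1/2
((A -> A) -> (A <-> (A -> A))) || (!A -> (A -> A)) = 1/2 || 1/2 = 1/2
((A || A) <-> (A -> A)) -> (((A -> A) -> (A <-> (A -> A))) || (!A -> (A -> A))) = 1/2 -> 1/2 = 1/2
No assignment yields a value below 1/2, so this is the minimum.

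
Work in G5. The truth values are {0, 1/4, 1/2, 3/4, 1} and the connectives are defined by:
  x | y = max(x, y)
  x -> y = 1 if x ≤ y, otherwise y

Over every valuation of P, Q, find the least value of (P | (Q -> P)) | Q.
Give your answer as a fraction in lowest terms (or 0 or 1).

Take P = 0, Q = 1/4:
Q -> P = 1/4 -> 0 = 0
P | (Q -> P) = 0 | 0 = 0
(P | (Q -> P)) | Q = 0 | 1/4 = 1/4
No assignment yields a value below 1/4, so this is the minimum.

1/4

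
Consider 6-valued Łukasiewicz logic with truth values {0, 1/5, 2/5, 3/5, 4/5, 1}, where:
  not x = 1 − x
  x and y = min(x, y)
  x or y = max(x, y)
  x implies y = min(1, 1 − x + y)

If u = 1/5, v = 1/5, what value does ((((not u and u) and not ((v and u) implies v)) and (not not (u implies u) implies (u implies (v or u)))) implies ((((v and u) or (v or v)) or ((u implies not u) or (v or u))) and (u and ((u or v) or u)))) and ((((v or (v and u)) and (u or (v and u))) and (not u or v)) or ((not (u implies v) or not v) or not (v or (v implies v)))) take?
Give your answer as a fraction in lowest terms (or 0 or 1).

4/5

not u = not 1/5 = 4/5
not u and u = 4/5 and 1/5 = 1/5
v and u = 1/5 and 1/5 = 1/5
(v and u) implies v = 1/5 implies 1/5 = 1
not ((v and u) implies v) = not 1 = 0
(not u and u) and not ((v and u) implies v) = 1/5 and 0 = 0
u implies u = 1/5 implies 1/5 = 1
not (u implies u) = not 1 = 0
not not (u implies u) = not 0 = 1
v or u = 1/5 or 1/5 = 1/5
u implies (v or u) = 1/5 implies 1/5 = 1
not not (u implies u) implies (u implies (v or u)) = 1 implies 1 = 1
((not u and u) and not ((v and u) implies v)) and (not not (u implies u) implies (u implies (v or u))) = 0 and 1 = 0
v and u = 1/5 and 1/5 = 1/5
v or v = 1/5 or 1/5 = 1/5
(v and u) or (v or v) = 1/5 or 1/5 = 1/5
not u = not 1/5 = 4/5
u implies not u = 1/5 implies 4/5 = 1
v or u = 1/5 or 1/5 = 1/5
(u implies not u) or (v or u) = 1 or 1/5 = 1
((v and u) or (v or v)) or ((u implies not u) or (v or u)) = 1/5 or 1 = 1
u or v = 1/5 or 1/5 = 1/5
(u or v) or u = 1/5 or 1/5 = 1/5
u and ((u or v) or u) = 1/5 and 1/5 = 1/5
(((v and u) or (v or v)) or ((u implies not u) or (v or u))) and (u and ((u or v) or u)) = 1 and 1/5 = 1/5
(((not u and u) and not ((v and u) implies v)) and (not not (u implies u) implies (u implies (v or u)))) implies ((((v and u) or (v or v)) or ((u implies not u) or (v or u))) and (u and ((u or v) or u))) = 0 implies 1/5 = 1
v and u = 1/5 and 1/5 = 1/5
v or (v and u) = 1/5 or 1/5 = 1/5
v and u = 1/5 and 1/5 = 1/5
u or (v and u) = 1/5 or 1/5 = 1/5
(v or (v and u)) and (u or (v and u)) = 1/5 and 1/5 = 1/5
not u = not 1/5 = 4/5
not u or v = 4/5 or 1/5 = 4/5
((v or (v and u)) and (u or (v and u))) and (not u or v) = 1/5 and 4/5 = 1/5
u implies v = 1/5 implies 1/5 = 1
not (u implies v) = not 1 = 0
not v = not 1/5 = 4/5
not (u implies v) or not v = 0 or 4/5 = 4/5
v implies v = 1/5 implies 1/5 = 1
v or (v implies v) = 1/5 or 1 = 1
not (v or (v implies v)) = not 1 = 0
(not (u implies v) or not v) or not (v or (v implies v)) = 4/5 or 0 = 4/5
(((v or (v and u)) and (u or (v and u))) and (not u or v)) or ((not (u implies v) or not v) or not (v or (v implies v))) = 1/5 or 4/5 = 4/5
((((not u and u) and not ((v and u) implies v)) and (not not (u implies u) implies (u implies (v or u)))) implies ((((v and u) or (v or v)) or ((u implies not u) or (v or u))) and (u and ((u or v) or u)))) and ((((v or (v and u)) and (u or (v and u))) and (not u or v)) or ((not (u implies v) or not v) or not (v or (v implies v)))) = 1 and 4/5 = 4/5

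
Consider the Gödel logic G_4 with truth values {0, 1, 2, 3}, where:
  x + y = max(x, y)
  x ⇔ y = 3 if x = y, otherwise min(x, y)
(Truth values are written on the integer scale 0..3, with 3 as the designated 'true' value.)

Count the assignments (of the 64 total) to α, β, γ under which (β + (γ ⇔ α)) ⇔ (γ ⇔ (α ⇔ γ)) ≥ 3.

20

value 3: 20 assignments (counts)
value 2: 13 assignments
value 1: 15 assignments
value 0: 16 assignments
So 20 of the 64 assignments meet the threshold.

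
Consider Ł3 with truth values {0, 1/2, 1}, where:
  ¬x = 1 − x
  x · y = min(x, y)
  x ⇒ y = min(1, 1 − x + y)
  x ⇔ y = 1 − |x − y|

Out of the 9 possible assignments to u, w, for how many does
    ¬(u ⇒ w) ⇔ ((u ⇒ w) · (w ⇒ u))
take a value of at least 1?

3

u = 0, w = 0 ↦ 0  <
u = 0, w = 1/2 ↦ 1/2  <
u = 0, w = 1 ↦ 1  ≥
u = 1/2, w = 0 ↦ 1  ≥
u = 1/2, w = 1/2 ↦ 0  <
u = 1/2, w = 1 ↦ 1/2  <
u = 1, w = 0 ↦ 0  <
u = 1, w = 1/2 ↦ 1  ≥
u = 1, w = 1 ↦ 0  <
So 3 of the 9 assignments meet the threshold.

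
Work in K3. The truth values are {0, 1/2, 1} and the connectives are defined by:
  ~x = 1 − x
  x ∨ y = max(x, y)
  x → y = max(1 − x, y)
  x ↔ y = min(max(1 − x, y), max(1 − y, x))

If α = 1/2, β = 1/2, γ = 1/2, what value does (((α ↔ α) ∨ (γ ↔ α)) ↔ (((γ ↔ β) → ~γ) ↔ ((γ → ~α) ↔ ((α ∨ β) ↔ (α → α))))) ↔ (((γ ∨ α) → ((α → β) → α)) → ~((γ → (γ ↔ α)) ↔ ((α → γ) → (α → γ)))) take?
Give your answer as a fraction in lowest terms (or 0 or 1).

1/2

α ↔ α = 1/2 ↔ 1/2 = 1/2
γ ↔ α = 1/2 ↔ 1/2 = 1/2
(α ↔ α) ∨ (γ ↔ α) = 1/2 ∨ 1/2 = 1/2
γ ↔ β = 1/2 ↔ 1/2 = 1/2
~γ = ~1/2 = 1/2
(γ ↔ β) → ~γ = 1/2 → 1/2 = 1/2
~α = ~1/2 = 1/2
γ → ~α = 1/2 → 1/2 = 1/2
α ∨ β = 1/2 ∨ 1/2 = 1/2
α → α = 1/2 → 1/2 = 1/2
(α ∨ β) ↔ (α → α) = 1/2 ↔ 1/2 = 1/2
(γ → ~α) ↔ ((α ∨ β) ↔ (α → α)) = 1/2 ↔ 1/2 = 1/2
((γ ↔ β) → ~γ) ↔ ((γ → ~α) ↔ ((α ∨ β) ↔ (α → α))) = 1/2 ↔ 1/2 = 1/2
((α ↔ α) ∨ (γ ↔ α)) ↔ (((γ ↔ β) → ~γ) ↔ ((γ → ~α) ↔ ((α ∨ β) ↔ (α → α)))) = 1/2 ↔ 1/2 = 1/2
γ ∨ α = 1/2 ∨ 1/2 = 1/2
α → β = 1/2 → 1/2 = 1/2
(α → β) → α = 1/2 → 1/2 = 1/2
(γ ∨ α) → ((α → β) → α) = 1/2 → 1/2 = 1/2
γ ↔ α = 1/2 ↔ 1/2 = 1/2
γ → (γ ↔ α) = 1/2 → 1/2 = 1/2
α → γ = 1/2 → 1/2 = 1/2
α → γ = 1/2 → 1/2 = 1/2
(α → γ) → (α → γ) = 1/2 → 1/2 = 1/2
(γ → (γ ↔ α)) ↔ ((α → γ) → (α → γ)) = 1/2 ↔ 1/2 = 1/2
~((γ → (γ ↔ α)) ↔ ((α → γ) → (α → γ))) = ~1/2 = 1/2
((γ ∨ α) → ((α → β) → α)) → ~((γ → (γ ↔ α)) ↔ ((α → γ) → (α → γ))) = 1/2 → 1/2 = 1/2
(((α ↔ α) ∨ (γ ↔ α)) ↔ (((γ ↔ β) → ~γ) ↔ ((γ → ~α) ↔ ((α ∨ β) ↔ (α → α))))) ↔ (((γ ∨ α) → ((α → β) → α)) → ~((γ → (γ ↔ α)) ↔ ((α → γ) → (α → γ)))) = 1/2 ↔ 1/2 = 1/2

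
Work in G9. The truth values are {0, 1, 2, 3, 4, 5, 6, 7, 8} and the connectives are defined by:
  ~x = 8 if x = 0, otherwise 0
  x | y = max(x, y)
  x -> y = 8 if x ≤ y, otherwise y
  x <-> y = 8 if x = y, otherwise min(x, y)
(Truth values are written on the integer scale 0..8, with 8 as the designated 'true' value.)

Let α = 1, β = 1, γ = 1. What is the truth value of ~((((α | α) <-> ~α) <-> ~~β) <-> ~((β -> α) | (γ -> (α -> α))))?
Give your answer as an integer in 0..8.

α | α = 1 | 1 = 1
~α = ~1 = 0
(α | α) <-> ~α = 1 <-> 0 = 0
~β = ~1 = 0
~~β = ~0 = 8
((α | α) <-> ~α) <-> ~~β = 0 <-> 8 = 0
β -> α = 1 -> 1 = 8
α -> α = 1 -> 1 = 8
γ -> (α -> α) = 1 -> 8 = 8
(β -> α) | (γ -> (α -> α)) = 8 | 8 = 8
~((β -> α) | (γ -> (α -> α))) = ~8 = 0
(((α | α) <-> ~α) <-> ~~β) <-> ~((β -> α) | (γ -> (α -> α))) = 0 <-> 0 = 8
~((((α | α) <-> ~α) <-> ~~β) <-> ~((β -> α) | (γ -> (α -> α)))) = ~8 = 0

0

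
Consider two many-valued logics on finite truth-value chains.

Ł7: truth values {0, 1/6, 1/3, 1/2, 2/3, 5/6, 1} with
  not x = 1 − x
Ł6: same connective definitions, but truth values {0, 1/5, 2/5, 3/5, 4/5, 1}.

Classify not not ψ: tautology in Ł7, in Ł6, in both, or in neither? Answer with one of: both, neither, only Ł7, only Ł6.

neither

In Ł7: at ψ = 0 the value is 0 — not a tautology.
In Ł6: at ψ = 0 the value is 0 — not a tautology.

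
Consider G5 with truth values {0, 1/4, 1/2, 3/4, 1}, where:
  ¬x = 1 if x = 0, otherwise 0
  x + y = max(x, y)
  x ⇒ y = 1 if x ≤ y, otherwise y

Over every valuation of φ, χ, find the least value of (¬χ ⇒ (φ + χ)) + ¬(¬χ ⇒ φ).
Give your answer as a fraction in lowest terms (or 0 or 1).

Take φ = 1/4, χ = 0:
¬χ = ¬0 = 1
φ + χ = 1/4 + 0 = 1/4
¬χ ⇒ (φ + χ) = 1 ⇒ 1/4 = 1/4
¬χ = ¬0 = 1
¬χ ⇒ φ = 1 ⇒ 1/4 = 1/4
¬(¬χ ⇒ φ) = ¬1/4 = 0
(¬χ ⇒ (φ + χ)) + ¬(¬χ ⇒ φ) = 1/4 + 0 = 1/4
No assignment yields a value below 1/4, so this is the minimum.

1/4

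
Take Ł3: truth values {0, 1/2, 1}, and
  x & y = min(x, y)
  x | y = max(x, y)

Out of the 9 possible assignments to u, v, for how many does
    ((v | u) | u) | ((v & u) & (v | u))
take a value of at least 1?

5

u = 0, v = 0 ↦ 0  <
u = 0, v = 1/2 ↦ 1/2  <
u = 0, v = 1 ↦ 1  ≥
u = 1/2, v = 0 ↦ 1/2  <
u = 1/2, v = 1/2 ↦ 1/2  <
u = 1/2, v = 1 ↦ 1  ≥
u = 1, v = 0 ↦ 1  ≥
u = 1, v = 1/2 ↦ 1  ≥
u = 1, v = 1 ↦ 1  ≥
So 5 of the 9 assignments meet the threshold.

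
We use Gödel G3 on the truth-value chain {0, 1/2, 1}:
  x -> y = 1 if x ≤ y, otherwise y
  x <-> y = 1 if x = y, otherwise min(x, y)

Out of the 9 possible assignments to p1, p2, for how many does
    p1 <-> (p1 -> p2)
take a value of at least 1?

1

p1 = 0, p2 = 0 ↦ 0  <
p1 = 0, p2 = 1/2 ↦ 0  <
p1 = 0, p2 = 1 ↦ 0  <
p1 = 1/2, p2 = 0 ↦ 0  <
p1 = 1/2, p2 = 1/2 ↦ 1/2  <
p1 = 1/2, p2 = 1 ↦ 1/2  <
p1 = 1, p2 = 0 ↦ 0  <
p1 = 1, p2 = 1/2 ↦ 1/2  <
p1 = 1, p2 = 1 ↦ 1  ≥
So 1 of the 9 assignments meets the threshold.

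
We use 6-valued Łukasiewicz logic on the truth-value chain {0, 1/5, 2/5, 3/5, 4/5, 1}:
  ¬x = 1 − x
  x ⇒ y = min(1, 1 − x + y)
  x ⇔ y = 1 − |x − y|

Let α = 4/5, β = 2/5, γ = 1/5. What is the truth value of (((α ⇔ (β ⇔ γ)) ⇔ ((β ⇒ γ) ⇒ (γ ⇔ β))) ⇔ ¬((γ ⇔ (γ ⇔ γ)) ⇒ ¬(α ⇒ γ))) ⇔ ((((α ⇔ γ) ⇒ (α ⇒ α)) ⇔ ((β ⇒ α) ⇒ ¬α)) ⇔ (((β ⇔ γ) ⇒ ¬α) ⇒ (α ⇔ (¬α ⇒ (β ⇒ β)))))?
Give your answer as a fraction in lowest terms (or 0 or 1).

β ⇔ γ = 2/5 ⇔ 1/5 = 4/5
α ⇔ (β ⇔ γ) = 4/5 ⇔ 4/5 = 1
β ⇒ γ = 2/5 ⇒ 1/5 = 4/5
γ ⇔ β = 1/5 ⇔ 2/5 = 4/5
(β ⇒ γ) ⇒ (γ ⇔ β) = 4/5 ⇒ 4/5 = 1
(α ⇔ (β ⇔ γ)) ⇔ ((β ⇒ γ) ⇒ (γ ⇔ β)) = 1 ⇔ 1 = 1
γ ⇔ γ = 1/5 ⇔ 1/5 = 1
γ ⇔ (γ ⇔ γ) = 1/5 ⇔ 1 = 1/5
α ⇒ γ = 4/5 ⇒ 1/5 = 2/5
¬(α ⇒ γ) = ¬2/5 = 3/5
(γ ⇔ (γ ⇔ γ)) ⇒ ¬(α ⇒ γ) = 1/5 ⇒ 3/5 = 1
¬((γ ⇔ (γ ⇔ γ)) ⇒ ¬(α ⇒ γ)) = ¬1 = 0
((α ⇔ (β ⇔ γ)) ⇔ ((β ⇒ γ) ⇒ (γ ⇔ β))) ⇔ ¬((γ ⇔ (γ ⇔ γ)) ⇒ ¬(α ⇒ γ)) = 1 ⇔ 0 = 0
α ⇔ γ = 4/5 ⇔ 1/5 = 2/5
α ⇒ α = 4/5 ⇒ 4/5 = 1
(α ⇔ γ) ⇒ (α ⇒ α) = 2/5 ⇒ 1 = 1
β ⇒ α = 2/5 ⇒ 4/5 = 1
¬α = ¬4/5 = 1/5
(β ⇒ α) ⇒ ¬α = 1 ⇒ 1/5 = 1/5
((α ⇔ γ) ⇒ (α ⇒ α)) ⇔ ((β ⇒ α) ⇒ ¬α) = 1 ⇔ 1/5 = 1/5
β ⇔ γ = 2/5 ⇔ 1/5 = 4/5
¬α = ¬4/5 = 1/5
(β ⇔ γ) ⇒ ¬α = 4/5 ⇒ 1/5 = 2/5
¬α = ¬4/5 = 1/5
β ⇒ β = 2/5 ⇒ 2/5 = 1
¬α ⇒ (β ⇒ β) = 1/5 ⇒ 1 = 1
α ⇔ (¬α ⇒ (β ⇒ β)) = 4/5 ⇔ 1 = 4/5
((β ⇔ γ) ⇒ ¬α) ⇒ (α ⇔ (¬α ⇒ (β ⇒ β))) = 2/5 ⇒ 4/5 = 1
(((α ⇔ γ) ⇒ (α ⇒ α)) ⇔ ((β ⇒ α) ⇒ ¬α)) ⇔ (((β ⇔ γ) ⇒ ¬α) ⇒ (α ⇔ (¬α ⇒ (β ⇒ β)))) = 1/5 ⇔ 1 = 1/5
(((α ⇔ (β ⇔ γ)) ⇔ ((β ⇒ γ) ⇒ (γ ⇔ β))) ⇔ ¬((γ ⇔ (γ ⇔ γ)) ⇒ ¬(α ⇒ γ))) ⇔ ((((α ⇔ γ) ⇒ (α ⇒ α)) ⇔ ((β ⇒ α) ⇒ ¬α)) ⇔ (((β ⇔ γ) ⇒ ¬α) ⇒ (α ⇔ (¬α ⇒ (β ⇒ β))))) = 0 ⇔ 1/5 = 4/5

4/5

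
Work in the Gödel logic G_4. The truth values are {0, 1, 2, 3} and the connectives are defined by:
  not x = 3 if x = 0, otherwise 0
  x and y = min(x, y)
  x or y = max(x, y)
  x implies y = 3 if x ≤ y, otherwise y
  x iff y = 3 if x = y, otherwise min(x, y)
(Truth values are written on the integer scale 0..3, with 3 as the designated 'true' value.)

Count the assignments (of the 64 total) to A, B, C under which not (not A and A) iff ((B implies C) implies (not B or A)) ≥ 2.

value 3: 42 assignments (counts)
value 2: 6 assignments (counts)
value 1: 7 assignments
value 0: 9 assignments
So 48 of the 64 assignments meet the threshold.

48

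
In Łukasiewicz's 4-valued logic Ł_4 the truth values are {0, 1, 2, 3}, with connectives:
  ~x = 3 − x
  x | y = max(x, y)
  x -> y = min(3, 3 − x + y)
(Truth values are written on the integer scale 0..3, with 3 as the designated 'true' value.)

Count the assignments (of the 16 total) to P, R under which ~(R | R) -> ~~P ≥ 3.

P = 0, R = 0 ↦ 0  <
P = 0, R = 1 ↦ 1  <
P = 0, R = 2 ↦ 2  <
P = 0, R = 3 ↦ 3  ≥
P = 1, R = 0 ↦ 1  <
P = 1, R = 1 ↦ 2  <
P = 1, R = 2 ↦ 3  ≥
P = 1, R = 3 ↦ 3  ≥
P = 2, R = 0 ↦ 2  <
P = 2, R = 1 ↦ 3  ≥
P = 2, R = 2 ↦ 3  ≥
P = 2, R = 3 ↦ 3  ≥
P = 3, R = 0 ↦ 3  ≥
P = 3, R = 1 ↦ 3  ≥
P = 3, R = 2 ↦ 3  ≥
P = 3, R = 3 ↦ 3  ≥
So 10 of the 16 assignments meet the threshold.

10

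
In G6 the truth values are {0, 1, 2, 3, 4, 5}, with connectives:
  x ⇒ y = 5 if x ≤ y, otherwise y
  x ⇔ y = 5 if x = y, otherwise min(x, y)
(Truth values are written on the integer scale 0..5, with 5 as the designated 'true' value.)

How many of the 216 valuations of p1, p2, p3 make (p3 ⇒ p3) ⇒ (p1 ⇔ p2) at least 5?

36

value 5: 36 assignments (counts)
value 4: 12 assignments
value 3: 24 assignments
value 2: 36 assignments
value 1: 48 assignments
value 0: 60 assignments
So 36 of the 216 assignments meet the threshold.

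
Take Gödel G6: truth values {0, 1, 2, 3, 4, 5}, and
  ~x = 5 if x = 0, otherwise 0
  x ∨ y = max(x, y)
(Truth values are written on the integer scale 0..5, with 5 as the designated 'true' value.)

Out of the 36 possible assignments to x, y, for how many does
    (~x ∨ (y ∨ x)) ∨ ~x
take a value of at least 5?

value 5: 16 assignments (counts)
value 4: 8 assignments
value 3: 6 assignments
value 2: 4 assignments
value 1: 2 assignments
So 16 of the 36 assignments meet the threshold.

16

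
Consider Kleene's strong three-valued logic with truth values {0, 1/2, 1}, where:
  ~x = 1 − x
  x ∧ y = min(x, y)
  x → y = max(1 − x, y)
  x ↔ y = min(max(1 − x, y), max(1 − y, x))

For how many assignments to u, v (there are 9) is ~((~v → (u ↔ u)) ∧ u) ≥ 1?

3

u = 0, v = 0 ↦ 1  ≥
u = 0, v = 1/2 ↦ 1  ≥
u = 0, v = 1 ↦ 1  ≥
u = 1/2, v = 0 ↦ 1/2  <
u = 1/2, v = 1/2 ↦ 1/2  <
u = 1/2, v = 1 ↦ 1/2  <
u = 1, v = 0 ↦ 0  <
u = 1, v = 1/2 ↦ 0  <
u = 1, v = 1 ↦ 0  <
So 3 of the 9 assignments meet the threshold.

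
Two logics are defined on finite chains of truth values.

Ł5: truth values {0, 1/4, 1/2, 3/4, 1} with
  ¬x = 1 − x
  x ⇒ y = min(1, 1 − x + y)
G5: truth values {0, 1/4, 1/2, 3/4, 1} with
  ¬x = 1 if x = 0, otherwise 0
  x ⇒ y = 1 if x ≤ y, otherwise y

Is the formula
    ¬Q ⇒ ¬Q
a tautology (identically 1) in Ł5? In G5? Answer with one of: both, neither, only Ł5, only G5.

both

In Ł5: every assignment gives 1 — tautology.
In G5: every assignment gives 1 — tautology.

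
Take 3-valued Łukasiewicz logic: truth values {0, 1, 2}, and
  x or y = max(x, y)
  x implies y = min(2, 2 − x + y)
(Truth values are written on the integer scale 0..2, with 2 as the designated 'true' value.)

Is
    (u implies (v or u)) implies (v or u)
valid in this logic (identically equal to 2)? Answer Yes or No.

Counterexample: take u = 0, v = 0.
v or u = 0 or 0 = 0
u implies (v or u) = 0 implies 0 = 2
(u implies (v or u)) implies (v or u) = 2 implies 0 = 0
This gives 0 ≠ 2.

No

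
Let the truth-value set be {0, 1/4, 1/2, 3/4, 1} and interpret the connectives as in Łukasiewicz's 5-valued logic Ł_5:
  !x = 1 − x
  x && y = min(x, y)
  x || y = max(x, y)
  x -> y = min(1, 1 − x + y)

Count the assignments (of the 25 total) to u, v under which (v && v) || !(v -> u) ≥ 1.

5

value 1: 5 assignments (counts)
value 3/4: 5 assignments
value 1/2: 5 assignments
value 1/4: 5 assignments
value 0: 5 assignments
So 5 of the 25 assignments meet the threshold.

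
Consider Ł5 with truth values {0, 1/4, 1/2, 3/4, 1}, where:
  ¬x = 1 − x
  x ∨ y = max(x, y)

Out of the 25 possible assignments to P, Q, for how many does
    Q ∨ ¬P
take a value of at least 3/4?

value 1: 9 assignments (counts)
value 3/4: 7 assignments (counts)
value 1/2: 5 assignments
value 1/4: 3 assignments
value 0: 1 assignment
So 16 of the 25 assignments meet the threshold.

16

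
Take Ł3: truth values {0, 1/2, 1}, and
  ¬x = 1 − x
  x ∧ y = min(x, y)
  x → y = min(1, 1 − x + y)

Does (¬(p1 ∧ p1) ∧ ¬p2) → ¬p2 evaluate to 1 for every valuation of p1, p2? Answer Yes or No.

p1 = 0, p2 = 0 ↦ 1
p1 = 0, p2 = 1/2 ↦ 1
p1 = 0, p2 = 1 ↦ 1
p1 = 1/2, p2 = 0 ↦ 1
p1 = 1/2, p2 = 1/2 ↦ 1
p1 = 1/2, p2 = 1 ↦ 1
p1 = 1, p2 = 0 ↦ 1
p1 = 1, p2 = 1/2 ↦ 1
p1 = 1, p2 = 1 ↦ 1
Every assignment gives a value ≥ 1.

Yes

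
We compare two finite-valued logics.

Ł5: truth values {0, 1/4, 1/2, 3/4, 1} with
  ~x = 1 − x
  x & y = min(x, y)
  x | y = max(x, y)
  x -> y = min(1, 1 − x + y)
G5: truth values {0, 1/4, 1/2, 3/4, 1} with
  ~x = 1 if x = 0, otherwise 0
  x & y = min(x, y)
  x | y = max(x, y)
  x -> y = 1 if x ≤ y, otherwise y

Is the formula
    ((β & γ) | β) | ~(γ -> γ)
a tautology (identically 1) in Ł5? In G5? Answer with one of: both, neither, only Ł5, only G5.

In Ł5: at β = 0, γ = 0 the value is 0 — not a tautology.
In G5: at β = 0, γ = 0 the value is 0 — not a tautology.

neither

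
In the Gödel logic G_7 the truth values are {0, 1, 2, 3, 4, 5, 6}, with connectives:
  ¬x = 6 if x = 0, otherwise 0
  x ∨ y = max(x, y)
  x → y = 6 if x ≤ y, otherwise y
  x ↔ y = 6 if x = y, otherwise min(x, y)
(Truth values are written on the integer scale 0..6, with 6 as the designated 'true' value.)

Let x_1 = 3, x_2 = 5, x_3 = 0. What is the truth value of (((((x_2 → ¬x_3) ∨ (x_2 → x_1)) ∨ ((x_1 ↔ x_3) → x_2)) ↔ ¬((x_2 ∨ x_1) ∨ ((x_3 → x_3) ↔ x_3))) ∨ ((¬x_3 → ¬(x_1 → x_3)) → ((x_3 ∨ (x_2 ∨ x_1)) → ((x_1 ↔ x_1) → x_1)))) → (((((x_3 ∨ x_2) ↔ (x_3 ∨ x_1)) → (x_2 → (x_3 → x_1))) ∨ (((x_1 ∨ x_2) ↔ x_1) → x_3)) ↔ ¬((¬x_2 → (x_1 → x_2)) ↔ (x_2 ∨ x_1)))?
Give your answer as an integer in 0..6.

0

¬x_3 = ¬0 = 6
x_2 → ¬x_3 = 5 → 6 = 6
x_2 → x_1 = 5 → 3 = 3
(x_2 → ¬x_3) ∨ (x_2 → x_1) = 6 ∨ 3 = 6
x_1 ↔ x_3 = 3 ↔ 0 = 0
(x_1 ↔ x_3) → x_2 = 0 → 5 = 6
((x_2 → ¬x_3) ∨ (x_2 → x_1)) ∨ ((x_1 ↔ x_3) → x_2) = 6 ∨ 6 = 6
x_2 ∨ x_1 = 5 ∨ 3 = 5
x_3 → x_3 = 0 → 0 = 6
(x_3 → x_3) ↔ x_3 = 6 ↔ 0 = 0
(x_2 ∨ x_1) ∨ ((x_3 → x_3) ↔ x_3) = 5 ∨ 0 = 5
¬((x_2 ∨ x_1) ∨ ((x_3 → x_3) ↔ x_3)) = ¬5 = 0
(((x_2 → ¬x_3) ∨ (x_2 → x_1)) ∨ ((x_1 ↔ x_3) → x_2)) ↔ ¬((x_2 ∨ x_1) ∨ ((x_3 → x_3) ↔ x_3)) = 6 ↔ 0 = 0
¬x_3 = ¬0 = 6
x_1 → x_3 = 3 → 0 = 0
¬(x_1 → x_3) = ¬0 = 6
¬x_3 → ¬(x_1 → x_3) = 6 → 6 = 6
x_2 ∨ x_1 = 5 ∨ 3 = 5
x_3 ∨ (x_2 ∨ x_1) = 0 ∨ 5 = 5
x_1 ↔ x_1 = 3 ↔ 3 = 6
(x_1 ↔ x_1) → x_1 = 6 → 3 = 3
(x_3 ∨ (x_2 ∨ x_1)) → ((x_1 ↔ x_1) → x_1) = 5 → 3 = 3
(¬x_3 → ¬(x_1 → x_3)) → ((x_3 ∨ (x_2 ∨ x_1)) → ((x_1 ↔ x_1) → x_1)) = 6 → 3 = 3
((((x_2 → ¬x_3) ∨ (x_2 → x_1)) ∨ ((x_1 ↔ x_3) → x_2)) ↔ ¬((x_2 ∨ x_1) ∨ ((x_3 → x_3) ↔ x_3))) ∨ ((¬x_3 → ¬(x_1 → x_3)) → ((x_3 ∨ (x_2 ∨ x_1)) → ((x_1 ↔ x_1) → x_1))) = 0 ∨ 3 = 3
x_3 ∨ x_2 = 0 ∨ 5 = 5
x_3 ∨ x_1 = 0 ∨ 3 = 3
(x_3 ∨ x_2) ↔ (x_3 ∨ x_1) = 5 ↔ 3 = 3
x_3 → x_1 = 0 → 3 = 6
x_2 → (x_3 → x_1) = 5 → 6 = 6
((x_3 ∨ x_2) ↔ (x_3 ∨ x_1)) → (x_2 → (x_3 → x_1)) = 3 → 6 = 6
x_1 ∨ x_2 = 3 ∨ 5 = 5
(x_1 ∨ x_2) ↔ x_1 = 5 ↔ 3 = 3
((x_1 ∨ x_2) ↔ x_1) → x_3 = 3 → 0 = 0
(((x_3 ∨ x_2) ↔ (x_3 ∨ x_1)) → (x_2 → (x_3 → x_1))) ∨ (((x_1 ∨ x_2) ↔ x_1) → x_3) = 6 ∨ 0 = 6
¬x_2 = ¬5 = 0
x_1 → x_2 = 3 → 5 = 6
¬x_2 → (x_1 → x_2) = 0 → 6 = 6
x_2 ∨ x_1 = 5 ∨ 3 = 5
(¬x_2 → (x_1 → x_2)) ↔ (x_2 ∨ x_1) = 6 ↔ 5 = 5
¬((¬x_2 → (x_1 → x_2)) ↔ (x_2 ∨ x_1)) = ¬5 = 0
((((x_3 ∨ x_2) ↔ (x_3 ∨ x_1)) → (x_2 → (x_3 → x_1))) ∨ (((x_1 ∨ x_2) ↔ x_1) → x_3)) ↔ ¬((¬x_2 → (x_1 → x_2)) ↔ (x_2 ∨ x_1)) = 6 ↔ 0 = 0
(((((x_2 → ¬x_3) ∨ (x_2 → x_1)) ∨ ((x_1 ↔ x_3) → x_2)) ↔ ¬((x_2 ∨ x_1) ∨ ((x_3 → x_3) ↔ x_3))) ∨ ((¬x_3 → ¬(x_1 → x_3)) → ((x_3 ∨ (x_2 ∨ x_1)) → ((x_1 ↔ x_1) → x_1)))) → (((((x_3 ∨ x_2) ↔ (x_3 ∨ x_1)) → (x_2 → (x_3 → x_1))) ∨ (((x_1 ∨ x_2) ↔ x_1) → x_3)) ↔ ¬((¬x_2 → (x_1 → x_2)) ↔ (x_2 ∨ x_1))) = 3 → 0 = 0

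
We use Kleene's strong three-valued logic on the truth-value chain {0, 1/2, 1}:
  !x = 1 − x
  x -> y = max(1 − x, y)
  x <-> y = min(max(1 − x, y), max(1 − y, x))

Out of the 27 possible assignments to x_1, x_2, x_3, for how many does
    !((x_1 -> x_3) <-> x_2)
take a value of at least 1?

value 1: 6 assignments (counts)
value 1/2: 15 assignments
value 0: 6 assignments
So 6 of the 27 assignments meet the threshold.

6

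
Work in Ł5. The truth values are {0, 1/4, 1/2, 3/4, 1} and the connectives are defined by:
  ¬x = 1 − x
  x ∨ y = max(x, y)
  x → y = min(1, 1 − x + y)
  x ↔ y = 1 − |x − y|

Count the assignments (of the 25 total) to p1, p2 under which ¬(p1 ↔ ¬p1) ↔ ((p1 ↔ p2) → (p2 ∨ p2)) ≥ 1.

value 1: 8 assignments (counts)
value 3/4: 7 assignments
value 1/2: 7 assignments
value 0: 3 assignments
So 8 of the 25 assignments meet the threshold.

8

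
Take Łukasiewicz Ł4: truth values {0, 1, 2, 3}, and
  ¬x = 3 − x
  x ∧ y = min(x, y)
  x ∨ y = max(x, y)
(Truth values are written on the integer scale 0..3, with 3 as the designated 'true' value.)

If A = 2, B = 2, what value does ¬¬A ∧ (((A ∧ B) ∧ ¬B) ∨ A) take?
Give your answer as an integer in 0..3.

¬A = ¬2 = 1
¬¬A = ¬1 = 2
A ∧ B = 2 ∧ 2 = 2
¬B = ¬2 = 1
(A ∧ B) ∧ ¬B = 2 ∧ 1 = 1
((A ∧ B) ∧ ¬B) ∨ A = 1 ∨ 2 = 2
¬¬A ∧ (((A ∧ B) ∧ ¬B) ∨ A) = 2 ∧ 2 = 2

2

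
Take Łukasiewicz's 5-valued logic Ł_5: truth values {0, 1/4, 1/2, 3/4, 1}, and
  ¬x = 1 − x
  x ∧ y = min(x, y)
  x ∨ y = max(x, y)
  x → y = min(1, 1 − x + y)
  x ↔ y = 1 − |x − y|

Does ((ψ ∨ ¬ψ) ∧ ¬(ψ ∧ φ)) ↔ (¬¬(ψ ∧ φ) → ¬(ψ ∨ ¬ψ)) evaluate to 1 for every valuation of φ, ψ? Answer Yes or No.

No

Counterexample: take φ = 0, ψ = 1/4.
¬ψ = ¬1/4 = 3/4
ψ ∨ ¬ψ = 1/4 ∨ 3/4 = 3/4
ψ ∧ φ = 1/4 ∧ 0 = 0
¬(ψ ∧ φ) = ¬0 = 1
(ψ ∨ ¬ψ) ∧ ¬(ψ ∧ φ) = 3/4 ∧ 1 = 3/4
ψ ∧ φ = 1/4 ∧ 0 = 0
¬(ψ ∧ φ) = ¬0 = 1
¬¬(ψ ∧ φ) = ¬1 = 0
¬ψ = ¬1/4 = 3/4
ψ ∨ ¬ψ = 1/4 ∨ 3/4 = 3/4
¬(ψ ∨ ¬ψ) = ¬3/4 = 1/4
¬¬(ψ ∧ φ) → ¬(ψ ∨ ¬ψ) = 0 → 1/4 = 1
((ψ ∨ ¬ψ) ∧ ¬(ψ ∧ φ)) ↔ (¬¬(ψ ∧ φ) → ¬(ψ ∨ ¬ψ)) = 3/4 ↔ 1 = 3/4
This gives 3/4 ≠ 1.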